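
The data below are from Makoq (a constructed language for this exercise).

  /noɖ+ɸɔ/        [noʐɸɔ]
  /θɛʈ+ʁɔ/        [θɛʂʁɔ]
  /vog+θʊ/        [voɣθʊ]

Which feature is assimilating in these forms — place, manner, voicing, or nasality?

manner

The segment that alternates is /ɖ/, which surfaces as [ʐ] when adjacent to /ɸ/.
The change stop → fricative matches the manner of the following /ɸ/, identifying this as manner assimilation.
Checking the remaining alternations: /ʈ/ → [ʂ] before /ʁ/ (stop → fricative, matching a fricative); /g/ → [ɣ] before /θ/ (stop → fricative, matching a fricative) — only manner changes, and always toward the following segment.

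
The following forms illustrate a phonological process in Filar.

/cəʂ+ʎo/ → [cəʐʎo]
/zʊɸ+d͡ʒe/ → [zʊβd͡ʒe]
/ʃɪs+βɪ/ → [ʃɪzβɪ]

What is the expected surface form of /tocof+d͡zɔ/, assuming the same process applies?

[tocovd͡zɔ]

The data show regressive voicing assimilation: /ʂ/ → [ʐ] before /ʎ/; /ɸ/ → [β] before /d͡ʒ/; /s/ → [z] before /β/. In each pair only voicing changes, matching the following consonant, while place and manner stay constant.
The rule targets /f/ (voiceless labiodental fricative), which sits before the trigger /d͡z/ (voiced).
The voiced labiodental fricative is [v], so /f/ → [v].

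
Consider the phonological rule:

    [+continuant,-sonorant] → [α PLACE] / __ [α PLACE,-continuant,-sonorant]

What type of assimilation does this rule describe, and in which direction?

regressive place assimilation

The rule copies the place features (abbreviated [PLACE]) from the environment onto the target, so the assimilating feature is place.
Since the environment is written after the underscore, the trigger follows the target; the direction is regressive.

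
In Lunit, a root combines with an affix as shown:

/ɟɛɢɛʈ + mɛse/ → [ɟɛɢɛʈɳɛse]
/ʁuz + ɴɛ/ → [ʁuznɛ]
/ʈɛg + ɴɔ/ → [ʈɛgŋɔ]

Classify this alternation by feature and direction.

progressive place assimilation

Comparing underlying and surface forms, /m/ → [ɳ] is the alternation; the neighbouring /ʈ/ is constant.
/m/ is bilabial while /ʈ/ is retroflex; the output [ɳ] is retroflex, matching the trigger — so the feature that spreads is place.
Manner and voice are unchanged, so the assimilation is partial, not total.
The other alternating forms pattern the same way: /ɴ/ → [n] after /z/ (uvular → alveolar, matching alveolar); /ɴ/ → [ŋ] after /g/ (uvular → velar, matching velar) — only place changes, and always toward the preceding segment.
The trigger is the preceding segment, so the direction is progressive (perseverative).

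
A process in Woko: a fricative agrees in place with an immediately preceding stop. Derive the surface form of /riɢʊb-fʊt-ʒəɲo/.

[riɢʊbɸʊtzəɲo]

The rule targets /f/ (voiceless labiodental fricative), which sits after the trigger /b/ (bilabial).
Changing only its place to bilabial gives [ɸ] — the voiceless bilabial fricative.
The same rule applies at the second boundary: /ʒ/ → [z] next to /t/.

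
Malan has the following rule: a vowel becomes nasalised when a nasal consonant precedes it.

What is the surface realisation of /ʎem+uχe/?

/u/ sits next to the nasal /m/ and is therefore nasalised to [ũ].

[ʎemũχe]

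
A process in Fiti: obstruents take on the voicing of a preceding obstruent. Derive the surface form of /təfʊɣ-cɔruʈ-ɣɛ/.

/c/ is a voiceless palatal stop. The preceding trigger /ɣ/ is voiced, so /c/ must become voiced as well.
Changing only its voicing to voiced gives [ɟ] — the voiced palatal stop.
At the second juncture, /ɣ/ likewise becomes [x] adjacent to /ʈ/.

[təfʊɣɟɔruʈxɛ]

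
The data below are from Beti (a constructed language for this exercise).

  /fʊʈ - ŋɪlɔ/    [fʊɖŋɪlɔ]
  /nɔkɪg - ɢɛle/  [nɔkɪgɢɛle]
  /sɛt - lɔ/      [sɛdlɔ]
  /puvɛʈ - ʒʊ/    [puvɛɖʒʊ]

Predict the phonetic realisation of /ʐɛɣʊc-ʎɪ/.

[ʐɛɣʊɟʎɪ]

The data show regressive voicing assimilation: /ʈ/ → [ɖ] before /ŋ/; /t/ → [d] before /l/; /ʈ/ → [ɖ] before /ʒ/. In each pair only voicing changes, matching the following consonant, while place and manner stay constant.
No alternation appears in [nɔkɪgɢɛle]: there the adjacent consonants already agree in voicing (/g/ and /ɢ/ are both voiced), so this form is consistent with the same rule.
The rule targets /c/ (voiceless palatal stop), which sits before the trigger /ʎ/ (voiced).
The voiced palatal stop is [ɟ], so /c/ → [ɟ].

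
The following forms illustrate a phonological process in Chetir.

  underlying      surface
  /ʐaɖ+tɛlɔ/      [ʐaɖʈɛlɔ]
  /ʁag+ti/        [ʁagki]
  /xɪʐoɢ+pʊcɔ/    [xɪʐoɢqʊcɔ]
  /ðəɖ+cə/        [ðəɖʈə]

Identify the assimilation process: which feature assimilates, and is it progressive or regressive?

Underlying /t/ is realised as [ʈ] next to /ɖ/; /ɖ/ itself does not change.
The change alveolar → retroflex matches the place of the preceding /ɖ/, identifying this as place assimilation.
Manner and voice are unchanged, so the assimilation is partial, not total.
The other alternating forms pattern the same way: /t/ → [k] after /g/ (alveolar → velar, matching velar); /p/ → [q] after /ɢ/ (bilabial → uvular, matching uvular); /c/ → [ʈ] after /ɖ/ (palatal → retroflex, matching retroflex) — only place changes, and always toward the preceding segment.
The trigger is the preceding segment, so the direction is progressive (perseverative).

progressive place assimilation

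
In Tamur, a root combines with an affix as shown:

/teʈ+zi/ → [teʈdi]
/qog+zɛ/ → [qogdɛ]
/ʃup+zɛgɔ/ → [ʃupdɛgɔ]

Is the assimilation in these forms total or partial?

Comparing underlying and surface forms, /z/ → [d] is the alternation; the neighbouring /ʈ/ is constant.
The change fricative → stop matches the manner of the preceding /ʈ/, identifying this as manner assimilation.
Place and voice are unchanged, so the assimilation is partial, not total.
The same holds elsewhere in the data: /z/ → [d] after /g/ (fricative → stop, matching a stop); /z/ → [d] after /p/ (fricative → stop, matching a stop) — only manner changes, and always toward the preceding segment.

partial assimilation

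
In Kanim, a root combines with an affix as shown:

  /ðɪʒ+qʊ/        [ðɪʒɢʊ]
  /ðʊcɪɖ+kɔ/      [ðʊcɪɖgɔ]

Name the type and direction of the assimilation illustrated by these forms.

progressive voicing assimilation

The segment that alternates is /q/, which surfaces as [ɢ] when adjacent to /ʒ/.
The change voiceless → voiced matches the voicing of the preceding /ʒ/, identifying this as voicing assimilation.
Place and manner are unchanged, so the assimilation is partial, not total.
The same holds elsewhere in the data: /k/ → [g] after /ɖ/ (voiceless → voiced, matching voiced) — only voicing changes, and always toward the preceding segment.
The trigger is the preceding segment, so the direction is progressive (perseverative).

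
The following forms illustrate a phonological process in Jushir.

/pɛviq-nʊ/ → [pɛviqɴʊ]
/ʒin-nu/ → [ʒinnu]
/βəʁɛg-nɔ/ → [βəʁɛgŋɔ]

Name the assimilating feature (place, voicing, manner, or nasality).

Underlying /n/ is realised as [ɴ] next to /q/; /q/ itself does not change.
/n/ is alveolar while /q/ is uvular; the output [ɴ] is uvular, matching the trigger — so the feature that spreads is place.
The other alternating form patterns the same way: /n/ → [ŋ] after /g/ (alveolar → velar, matching velar) — only place changes, and always toward the preceding segment.
No alternation appears in [ʒinnu]: there the adjacent consonants already agree in place (/n/ and /n/ are both alveolar), so this form is consistent with the same rule.

place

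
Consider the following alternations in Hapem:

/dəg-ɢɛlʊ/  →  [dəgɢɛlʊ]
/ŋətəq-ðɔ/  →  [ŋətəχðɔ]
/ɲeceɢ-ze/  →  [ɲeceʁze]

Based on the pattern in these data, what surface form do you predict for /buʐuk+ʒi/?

The data show regressive manner assimilation: /q/ → [χ] before /ð/; /ɢ/ → [ʁ] before /z/. In each pair only manner changes, matching the following consonant, while place and voice stay constant.
Nothing changes in [dəgɢɛlʊ]: there the adjacent consonants already agree in manner (/g/ and /ɢ/ are both stops), so this form is consistent with the same rule.
/k/ is a voiceless velar stop. The following trigger /ʒ/ is a fricative, so /k/ must become a fricative as well.
The voiceless velar fricative is [x], so /k/ → [x].

[buʐuxʒi]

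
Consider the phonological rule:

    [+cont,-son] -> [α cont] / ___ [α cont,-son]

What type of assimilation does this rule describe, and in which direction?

The rule copies [cont] (continuancy) from the environment onto the target fricatives; since [±cont] encodes the stop/fricative manner contrast, the assimilating dimension is manner.
Since the environment is written after the underscore, the trigger follows the target; the direction is regressive.

regressive manner assimilation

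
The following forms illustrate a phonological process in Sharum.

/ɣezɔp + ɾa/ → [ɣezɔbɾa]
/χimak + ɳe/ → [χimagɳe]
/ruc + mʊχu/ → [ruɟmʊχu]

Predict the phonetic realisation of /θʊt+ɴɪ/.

The data show regressive voicing assimilation: /p/ → [b] before /ɾ/; /k/ → [g] before /ɳ/; /c/ → [ɟ] before /m/. In each pair only voicing changes, matching the following consonant, while place and manner stay constant.
/t/ is a voiceless alveolar stop. The following trigger /ɴ/ is voiced, so /t/ must become voiced as well.
The voiced alveolar stop is [d], so /t/ → [d].

[θʊdɴɪ]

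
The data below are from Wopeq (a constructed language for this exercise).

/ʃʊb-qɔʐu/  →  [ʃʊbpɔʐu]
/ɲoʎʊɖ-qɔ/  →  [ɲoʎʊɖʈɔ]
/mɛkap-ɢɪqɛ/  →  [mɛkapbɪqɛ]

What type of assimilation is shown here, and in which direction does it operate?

Underlying /q/ is realised as [p] next to /b/; /b/ itself does not change.
The change uvular → bilabial matches the place of the preceding /b/, identifying this as place assimilation.
Manner and voice are unchanged, so the assimilation is partial, not total.
Checking the remaining alternations: /q/ → [ʈ] after /ɖ/ (uvular → retroflex, matching retroflex); /ɢ/ → [b] after /p/ (uvular → bilabial, matching bilabial) — only place changes, and always toward the preceding segment.
Since the segment that changes follows the conditioning segment, the assimilation is progressive.

progressive place assimilation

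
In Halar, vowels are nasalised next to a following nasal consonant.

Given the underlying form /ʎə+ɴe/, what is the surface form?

[ʎə̃ɴe]

/ə/ sits next to the nasal /ɴ/ and is therefore nasalised to [ə̃].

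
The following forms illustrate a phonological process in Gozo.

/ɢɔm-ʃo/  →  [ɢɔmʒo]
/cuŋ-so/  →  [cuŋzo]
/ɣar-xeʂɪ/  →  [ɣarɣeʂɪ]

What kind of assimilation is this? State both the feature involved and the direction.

Underlying /ʃ/ is realised as [ʒ] next to /m/; /m/ itself does not change.
/ʃ/ is voiceless while /m/ is voiced; the output [ʒ] is voiced, matching the trigger — so the feature that spreads is voicing.
Place and manner are unchanged, so the assimilation is partial, not total.
The same holds elsewhere in the data: /s/ → [z] after /ŋ/ (voiceless → voiced, matching voiced); /x/ → [ɣ] after /r/ (voiceless → voiced, matching voiced) — only voicing changes, and always toward the preceding segment.
Since the segment that changes follows the conditioning segment, the assimilation is progressive.

progressive voicing assimilation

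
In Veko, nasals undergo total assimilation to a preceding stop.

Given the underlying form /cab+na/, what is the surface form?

/n/ is the segment targeted by the rule; it sits immediately after /b/, so it assimilates completely and surfaces as [b].

[cabba]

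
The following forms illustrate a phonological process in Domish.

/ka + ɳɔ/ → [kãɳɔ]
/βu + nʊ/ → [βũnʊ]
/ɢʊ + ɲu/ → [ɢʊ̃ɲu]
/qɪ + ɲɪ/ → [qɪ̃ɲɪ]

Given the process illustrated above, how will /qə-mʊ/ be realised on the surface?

[qə̃mʊ]

The data show regressive nasality assimilation (vowel nasalisation): /a/ → [ã] before /ɳ/; /u/ → [ũ] before /n/; /ʊ/ → [ʊ̃] before /ɲ/; /ɪ/ → [ɪ̃] before /ɲ/ — a vowel is nasalised by an immediately following nasal consonant.
/ə/ sits next to the nasal /m/ and is therefore nasalised to [ə̃].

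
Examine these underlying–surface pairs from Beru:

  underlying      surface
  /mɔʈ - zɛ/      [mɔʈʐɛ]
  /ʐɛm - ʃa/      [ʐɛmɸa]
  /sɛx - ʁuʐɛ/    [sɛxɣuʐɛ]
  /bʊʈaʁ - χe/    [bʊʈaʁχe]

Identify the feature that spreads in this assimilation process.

place

Comparing underlying and surface forms, /z/ → [ʐ] is the alternation; the neighbouring /ʈ/ is constant.
/z/ is alveolar while /ʈ/ is retroflex; the output [ʐ] is retroflex, matching the trigger — so the feature that spreads is place.
The other alternating forms pattern the same way: /ʃ/ → [ɸ] after /m/ (postalveolar → bilabial, matching bilabial); /ʁ/ → [ɣ] after /x/ (uvular → velar, matching velar) — only place changes, and always toward the preceding segment.
No alternation appears in [bʊʈaʁχe]: there the adjacent consonants already agree in place (/χ/ and /ʁ/ are both uvular), so this form is consistent with the same rule.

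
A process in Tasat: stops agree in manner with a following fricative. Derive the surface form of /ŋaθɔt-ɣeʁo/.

The rule targets /t/ (voiceless alveolar stop), which sits before the trigger /ɣ/ (fricative).
A voiceless alveolar fricative is [s], so the surface segment is [s].

[ŋaθɔsɣeʁo]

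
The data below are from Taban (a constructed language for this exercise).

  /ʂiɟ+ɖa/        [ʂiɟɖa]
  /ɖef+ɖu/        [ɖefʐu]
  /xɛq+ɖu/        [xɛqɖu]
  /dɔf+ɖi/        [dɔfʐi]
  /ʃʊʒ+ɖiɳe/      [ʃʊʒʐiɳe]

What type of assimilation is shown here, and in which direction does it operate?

The segment that alternates is /ɖ/, which surfaces as [ʐ] when adjacent to /f/.
The change stop → fricative matches the manner of the preceding /f/, identifying this as manner assimilation.
Place and voice are unchanged, so the assimilation is partial, not total.
The same holds elsewhere in the data: /ɖ/ → [ʐ] after /ʒ/ (stop → fricative, matching a fricative) — only manner changes, and always toward the preceding segment.
Nothing changes in [ʂiɟɖa], [xɛqɖu]: there the adjacent consonants already agree in manner (/ɖ/ and /ɟ/ are both stops; /ɖ/ and /q/ are both stops), so these forms are consistent with the same rule.
The trigger is the preceding segment, so the direction is progressive (perseverative).

progressive manner assimilation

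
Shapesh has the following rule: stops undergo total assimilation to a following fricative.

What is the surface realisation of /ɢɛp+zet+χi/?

[ɢɛzzeχχi]

/p/ is the segment targeted by the rule; it sits immediately before /z/, so it assimilates completely and surfaces as [z].
The same rule applies at the second boundary: /t/ → [χ] next to /χ/.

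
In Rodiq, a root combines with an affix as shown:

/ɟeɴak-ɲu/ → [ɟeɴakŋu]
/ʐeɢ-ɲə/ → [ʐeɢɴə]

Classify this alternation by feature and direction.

progressive place assimilation

Comparing underlying and surface forms, /ɲ/ → [ŋ] is the alternation; the neighbouring /k/ is constant.
/ɲ/ is palatal while /k/ is velar; the output [ŋ] is velar, matching the trigger — so the feature that spreads is place.
Manner and voice are unchanged, so the assimilation is partial, not total.
Checking the remaining alternation: /ɲ/ → [ɴ] after /ɢ/ (palatal → uvular, matching uvular) — only place changes, and always toward the preceding segment.
The trigger is the preceding segment, so the direction is progressive (perseverative).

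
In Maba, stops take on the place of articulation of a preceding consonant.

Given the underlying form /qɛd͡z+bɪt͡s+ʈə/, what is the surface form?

[qɛd͡zdɪt͡stə]

The rule targets /b/ (voiced bilabial stop), which sits after the trigger /d͡z/ (alveolar).
The voiced alveolar stop is [d], so /b/ → [d].
The same rule applies at the second boundary: /ʈ/ → [t] next to /t͡s/.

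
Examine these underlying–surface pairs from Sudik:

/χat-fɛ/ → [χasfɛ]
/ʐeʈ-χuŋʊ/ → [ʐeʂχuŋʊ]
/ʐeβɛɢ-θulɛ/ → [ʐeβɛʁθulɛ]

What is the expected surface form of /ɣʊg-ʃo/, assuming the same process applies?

[ɣʊɣʃo]

The data show regressive manner assimilation: /t/ → [s] before /f/; /ʈ/ → [ʂ] before /χ/; /ɢ/ → [ʁ] before /θ/. In each pair only manner changes, matching the following consonant, while place and voice stay constant.
The rule targets /g/ (voiced velar stop), which sits before the trigger /ʃ/ (fricative).
The voiced velar fricative is [ɣ], so /g/ → [ɣ].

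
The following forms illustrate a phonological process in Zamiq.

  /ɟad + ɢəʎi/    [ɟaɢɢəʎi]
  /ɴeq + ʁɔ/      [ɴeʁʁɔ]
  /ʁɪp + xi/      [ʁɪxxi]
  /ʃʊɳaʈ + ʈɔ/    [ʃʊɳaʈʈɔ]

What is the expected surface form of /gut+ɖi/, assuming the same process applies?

[guɖɖi]

The data show regressive total assimilation (/d/ → [ɢ] before /ɢ/; /q/ → [ʁ] before /ʁ/; /p/ → [x] before /x/): in every case the target segment becomes identical to its following neighbour, copying more than a single feature.
In [ʃʊɳaʈʈɔ] the two consonants at the boundary are already identical (/ʈ/ + /ʈ/), so the rule applies vacuously and nothing changes.
/t/ is the segment targeted by the rule; it sits immediately before /ɖ/, so it assimilates completely and surfaces as [ɖ].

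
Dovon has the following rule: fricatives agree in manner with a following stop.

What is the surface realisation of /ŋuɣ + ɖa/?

The rule targets /ɣ/ (voiced velar fricative), which sits before the trigger /ɖ/ (stop).
The voiced velar stop is [g], so /ɣ/ → [g].

[ŋugɖa]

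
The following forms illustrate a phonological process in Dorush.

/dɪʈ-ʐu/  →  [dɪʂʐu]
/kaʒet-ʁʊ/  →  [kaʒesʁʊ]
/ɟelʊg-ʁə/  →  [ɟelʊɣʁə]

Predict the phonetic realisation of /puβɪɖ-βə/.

[puβɪʐβə]

The data show regressive manner assimilation: /ʈ/ → [ʂ] before /ʐ/; /t/ → [s] before /ʁ/; /g/ → [ɣ] before /ʁ/. In each pair only manner changes, matching the following consonant, while place and voice stay constant.
/ɖ/ is a voiced retroflex stop. The following trigger /β/ is a fricative, so /ɖ/ must become a fricative as well.
The voiced retroflex fricative is [ʐ], so /ɖ/ → [ʐ].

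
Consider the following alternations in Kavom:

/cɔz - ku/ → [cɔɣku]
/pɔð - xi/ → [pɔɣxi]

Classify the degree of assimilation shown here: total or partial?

Comparing underlying and surface forms, /z/ → [ɣ] is the alternation; the neighbouring /k/ is constant.
The change alveolar → velar matches the place of the following /k/, identifying this as place assimilation.
Manner and voice are unchanged, so the assimilation is partial, not total.
The same holds elsewhere in the data: /ð/ → [ɣ] before /x/ (dental → velar, matching velar) — only place changes, and always toward the following segment.

partial assimilation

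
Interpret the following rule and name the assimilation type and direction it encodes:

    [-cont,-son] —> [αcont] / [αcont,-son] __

The rule copies [cont] (continuancy) from the environment onto the target stops; since [±cont] encodes the stop/fricative manner contrast, the assimilating dimension is manner.
Since the environment is written before the underscore, the trigger precedes the target; the direction is progressive.

progressive manner assimilation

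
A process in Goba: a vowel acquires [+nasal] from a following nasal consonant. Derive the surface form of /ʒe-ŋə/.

/e/ sits next to the nasal /ŋ/ and is therefore nasalised to [ẽ].

[ʒẽŋə]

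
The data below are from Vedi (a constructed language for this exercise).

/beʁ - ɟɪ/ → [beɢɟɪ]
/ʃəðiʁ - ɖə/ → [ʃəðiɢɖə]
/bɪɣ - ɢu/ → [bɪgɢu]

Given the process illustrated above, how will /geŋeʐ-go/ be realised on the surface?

[geŋeɖgo]

The data show regressive manner assimilation: /ʁ/ → [ɢ] before /ɟ/; /ʁ/ → [ɢ] before /ɖ/; /ɣ/ → [g] before /ɢ/. In each pair only manner changes, matching the following consonant, while place and voice stay constant.
/ʐ/ is a voiced retroflex fricative. The following trigger /g/ is a stop, so /ʐ/ must become a stop as well.
A voiced retroflex stop is [ɖ], so the surface segment is [ɖ].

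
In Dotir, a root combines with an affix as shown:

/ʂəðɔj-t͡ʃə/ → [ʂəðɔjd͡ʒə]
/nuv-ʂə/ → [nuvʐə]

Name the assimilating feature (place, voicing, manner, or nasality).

voicing

The segment that alternates is /t͡ʃ/, which surfaces as [d͡ʒ] when adjacent to /j/.
The change voiceless → voiced matches the voicing of the preceding /j/, identifying this as voicing assimilation.
The other alternating form patterns the same way: /ʂ/ → [ʐ] after /v/ (voiceless → voiced, matching voiced) — only voicing changes, and always toward the preceding segment.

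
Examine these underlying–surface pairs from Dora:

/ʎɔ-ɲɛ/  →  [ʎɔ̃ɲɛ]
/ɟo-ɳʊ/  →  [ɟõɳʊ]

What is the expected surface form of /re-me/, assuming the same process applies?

The data show regressive nasality assimilation (vowel nasalisation): /ɔ/ → [ɔ̃] before /ɲ/; /o/ → [õ] before /ɳ/ — a vowel is nasalised by an immediately following nasal consonant.
/e/ sits next to the nasal /m/ and is therefore nasalised to [ẽ].

[rẽme]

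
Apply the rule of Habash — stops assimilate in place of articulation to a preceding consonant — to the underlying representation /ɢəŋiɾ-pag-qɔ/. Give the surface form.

[ɢəŋiɾtagkɔ]

The rule targets /p/ (voiceless bilabial stop), which sits after the trigger /ɾ/ (alveolar).
The voiceless alveolar stop is [t], so /p/ → [t].
The same rule applies at the second boundary: /q/ → [k] next to /g/.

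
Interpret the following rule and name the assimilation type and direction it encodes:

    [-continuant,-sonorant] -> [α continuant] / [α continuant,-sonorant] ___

The shared variable α links the value of [continuant] on the target to that of the neighbouring obstruent. [continuant] distinguishes stops from fricatives — a manner-of-articulation feature — so this is manner assimilation.
The conditioning segment sits to the left of the focus bar, meaning the trigger precedes the segment that changes — progressive assimilation.

progressive manner assimilation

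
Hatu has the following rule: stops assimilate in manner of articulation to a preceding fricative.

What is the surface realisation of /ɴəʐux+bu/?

The rule targets /b/ (voiced bilabial stop), which sits after the trigger /x/ (fricative).
Changing only its manner to fricative gives [β] — the voiced bilabial fricative.

[ɴəʐuxβu]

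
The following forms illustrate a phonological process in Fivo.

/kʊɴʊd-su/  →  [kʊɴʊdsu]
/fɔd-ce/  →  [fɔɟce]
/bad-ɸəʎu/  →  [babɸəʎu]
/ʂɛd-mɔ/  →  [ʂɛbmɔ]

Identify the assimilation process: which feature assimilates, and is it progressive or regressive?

The segment that alternates is /d/, which surfaces as [ɟ] when adjacent to /c/.
The change alveolar → palatal matches the place of the following /c/, identifying this as place assimilation.
Manner and voice are unchanged, so the assimilation is partial, not total.
The other alternating forms pattern the same way: /d/ → [b] before /ɸ/ (alveolar → bilabial, matching bilabial); /d/ → [b] before /m/ (alveolar → bilabial, matching bilabial) — only place changes, and always toward the following segment.
Nothing changes in [kʊɴʊdsu]: there the adjacent consonants already agree in place (/d/ and /s/ are both alveolar), so this form is consistent with the same rule.
Since the segment that changes precedes the conditioning segment, the assimilation is regressive.

regressive place assimilation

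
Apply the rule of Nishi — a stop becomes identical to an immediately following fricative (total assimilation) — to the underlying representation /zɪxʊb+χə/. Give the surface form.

/b/ is the segment targeted by the rule; it sits immediately before /χ/, so it assimilates completely and surfaces as [χ].

[zɪxʊχχə]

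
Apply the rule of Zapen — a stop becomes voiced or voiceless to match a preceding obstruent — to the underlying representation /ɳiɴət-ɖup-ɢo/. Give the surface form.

/ɖ/ is a voiced retroflex stop. The preceding trigger /t/ is voiceless, so /ɖ/ must become voiceless as well.
A voiceless retroflex stop is [ʈ], so the surface segment is [ʈ].
The same rule applies at the second boundary: /ɢ/ → [q] next to /p/.

[ɳiɴətʈupqo]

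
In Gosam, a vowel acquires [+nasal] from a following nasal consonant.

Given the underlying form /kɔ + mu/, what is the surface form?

[kɔ̃mu]

The vowel /ɔ/ is adjacent to the following nasal /m/, so it acquires [+nasal] and surfaces as [ɔ̃].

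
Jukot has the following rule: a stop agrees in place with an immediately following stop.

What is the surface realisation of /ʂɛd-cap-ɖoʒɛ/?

[ʂɛɟcaʈɖoʒɛ]

/d/ is a voiced alveolar stop. The following trigger /c/ is palatal, so /d/ must become palatal as well.
Changing only its place to palatal gives [ɟ] — the voiced palatal stop.
At the second juncture, /p/ likewise becomes [ʈ] adjacent to /ɖ/.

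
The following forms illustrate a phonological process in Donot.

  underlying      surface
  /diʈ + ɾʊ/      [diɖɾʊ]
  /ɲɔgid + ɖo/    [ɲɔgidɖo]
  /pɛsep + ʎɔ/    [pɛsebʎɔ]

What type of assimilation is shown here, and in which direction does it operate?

regressive voicing assimilation

Underlying /ʈ/ is realised as [ɖ] next to /ɾ/; /ɾ/ itself does not change.
The change voiceless → voiced matches the voicing of the following /ɾ/, identifying this as voicing assimilation.
Place and manner are unchanged, so the assimilation is partial, not total.
The same holds elsewhere in the data: /p/ → [b] before /ʎ/ (voiceless → voiced, matching voiced) — only voicing changes, and always toward the following segment.
Nothing changes in [ɲɔgidɖo]: there the adjacent consonants already agree in voicing (/d/ and /ɖ/ are both voiced), so this form is consistent with the same rule.
The trigger is the following segment, so the direction is regressive (anticipatory).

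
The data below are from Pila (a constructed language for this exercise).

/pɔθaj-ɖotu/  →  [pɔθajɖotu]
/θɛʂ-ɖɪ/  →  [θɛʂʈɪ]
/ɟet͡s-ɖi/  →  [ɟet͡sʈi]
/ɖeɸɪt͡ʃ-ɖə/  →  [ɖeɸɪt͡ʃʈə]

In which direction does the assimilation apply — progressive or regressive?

The segment that alternates is /ɖ/, which surfaces as [ʈ] when adjacent to /ʂ/.
/ɖ/ is voiced while /ʂ/ is voiceless; the output [ʈ] is voiceless, matching the trigger — so the feature that spreads is voicing.
The same holds elsewhere in the data: /ɖ/ → [ʈ] after /t͡s/ (voiced → voiceless, matching voiceless); /ɖ/ → [ʈ] after /t͡ʃ/ (voiced → voiceless, matching voiceless) — only voicing changes, and always toward the preceding segment.
Nothing changes in [pɔθajɖotu]: there the adjacent consonants already agree in voicing (/ɖ/ and /j/ are both voiced), so this form is consistent with the same rule.
The trigger is the preceding segment, so the direction is progressive (perseverative).

progressive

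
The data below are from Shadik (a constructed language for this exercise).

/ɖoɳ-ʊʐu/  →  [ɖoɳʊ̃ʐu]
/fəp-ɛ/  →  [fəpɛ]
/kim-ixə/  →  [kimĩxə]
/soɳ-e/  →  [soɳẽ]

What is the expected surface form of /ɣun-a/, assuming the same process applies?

The data show progressive nasality assimilation (vowel nasalisation): /ʊ/ → [ʊ̃] after /ɳ/; /i/ → [ĩ] after /m/; /e/ → [ẽ] after /ɳ/ — a vowel is nasalised by an immediately preceding nasal consonant.
No change occurs in [fəpɛ] because the vowel at the boundary is adjacent to an oral consonant, not a nasal (/ɛ/ next to /p/).
The vowel /a/ is adjacent to the preceding nasal /n/, so it acquires [+nasal] and surfaces as [ã].

[ɣunã]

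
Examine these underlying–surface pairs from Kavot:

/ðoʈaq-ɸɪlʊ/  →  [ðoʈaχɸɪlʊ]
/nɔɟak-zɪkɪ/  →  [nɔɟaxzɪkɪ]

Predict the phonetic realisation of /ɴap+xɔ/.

The data show regressive manner assimilation: /q/ → [χ] before /ɸ/; /k/ → [x] before /z/. In each pair only manner changes, matching the following consonant, while place and voice stay constant.
The rule targets /p/ (voiceless bilabial stop), which sits before the trigger /x/ (fricative).
The voiceless bilabial fricative is [ɸ], so /p/ → [ɸ].

[ɴaɸxɔ]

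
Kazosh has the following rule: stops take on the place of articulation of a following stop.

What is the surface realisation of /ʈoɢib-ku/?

/b/ is a voiced bilabial stop. The following trigger /k/ is velar, so /b/ must become velar as well.
Changing only its place to velar gives [g] — the voiced velar stop.

[ʈoɢigku]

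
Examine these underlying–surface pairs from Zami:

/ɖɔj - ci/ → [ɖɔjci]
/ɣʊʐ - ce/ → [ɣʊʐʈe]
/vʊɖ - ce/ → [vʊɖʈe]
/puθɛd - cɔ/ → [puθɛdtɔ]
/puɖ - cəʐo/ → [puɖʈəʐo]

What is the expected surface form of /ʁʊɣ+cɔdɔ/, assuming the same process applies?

The data show progressive place assimilation: /c/ → [ʈ] after /ʐ/; /c/ → [ʈ] after /ɖ/; /c/ → [t] after /d/. In each pair only place changes, matching the preceding consonant, while manner and voice stay constant.
No alternation appears in [ɖɔjci]: there the adjacent consonants already agree in place (/c/ and /j/ are both palatal), so this form is consistent with the same rule.
The rule targets /c/ (voiceless palatal stop), which sits after the trigger /ɣ/ (velar).
A voiceless velar stop is [k], so the surface segment is [k].

[ʁʊɣkɔdɔ]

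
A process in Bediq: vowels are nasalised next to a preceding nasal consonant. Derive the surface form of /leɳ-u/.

[leɳũ]

/u/ sits next to the nasal /ɳ/ and is therefore nasalised to [ũ].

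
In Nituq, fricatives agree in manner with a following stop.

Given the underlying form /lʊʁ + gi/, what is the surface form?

[lʊɢgi]

The rule targets /ʁ/ (voiced uvular fricative), which sits before the trigger /g/ (stop).
The voiced uvular stop is [ɢ], so /ʁ/ → [ɢ].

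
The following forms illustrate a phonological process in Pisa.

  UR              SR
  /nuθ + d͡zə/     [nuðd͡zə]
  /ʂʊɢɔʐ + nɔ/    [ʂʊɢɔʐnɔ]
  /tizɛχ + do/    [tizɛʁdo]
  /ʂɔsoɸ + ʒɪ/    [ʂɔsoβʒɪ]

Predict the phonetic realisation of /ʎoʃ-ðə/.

The data show regressive voicing assimilation: /θ/ → [ð] before /d͡z/; /χ/ → [ʁ] before /d/; /ɸ/ → [β] before /ʒ/. In each pair only voicing changes, matching the following consonant, while place and manner stay constant.
No alternation appears in [ʂʊɢɔʐnɔ]: there the adjacent consonants already agree in voicing (/ʐ/ and /n/ are both voiced), so this form is consistent with the same rule.
/ʃ/ is a voiceless postalveolar fricative. The following trigger /ð/ is voiced, so /ʃ/ must become voiced as well.
Changing only its voicing to voiced gives [ʒ] — the voiced postalveolar fricative.

[ʎoʒðə]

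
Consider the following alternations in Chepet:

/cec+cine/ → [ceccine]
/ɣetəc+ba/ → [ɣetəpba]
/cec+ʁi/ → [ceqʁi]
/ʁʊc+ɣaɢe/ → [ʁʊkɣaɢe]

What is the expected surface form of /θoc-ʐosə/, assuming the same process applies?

[θoʈʐosə]

The data show regressive place assimilation: /c/ → [p] before /b/; /c/ → [q] before /ʁ/; /c/ → [k] before /ɣ/. In each pair only place changes, matching the following consonant, while manner and voice stay constant.
No alternation appears in [ceccine]: there the adjacent consonants already agree in place (/c/ and /c/ are both palatal), so this form is consistent with the same rule.
The rule targets /c/ (voiceless palatal stop), which sits before the trigger /ʐ/ (retroflex).
The voiceless retroflex stop is [ʈ], so /c/ → [ʈ].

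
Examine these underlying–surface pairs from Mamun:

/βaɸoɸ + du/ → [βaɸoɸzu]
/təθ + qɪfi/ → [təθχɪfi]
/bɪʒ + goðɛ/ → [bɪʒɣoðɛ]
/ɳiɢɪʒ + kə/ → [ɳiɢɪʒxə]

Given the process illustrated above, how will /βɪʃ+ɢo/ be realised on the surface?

The data show progressive manner assimilation: /d/ → [z] after /ɸ/; /q/ → [χ] after /θ/; /g/ → [ɣ] after /ʒ/; /k/ → [x] after /ʒ/. In each pair only manner changes, matching the preceding consonant, while place and voice stay constant.
/ɢ/ is a voiced uvular stop. The preceding trigger /ʃ/ is a fricative, so /ɢ/ must become a fricative as well.
The voiced uvular fricative is [ʁ], so /ɢ/ → [ʁ].

[βɪʃʁo]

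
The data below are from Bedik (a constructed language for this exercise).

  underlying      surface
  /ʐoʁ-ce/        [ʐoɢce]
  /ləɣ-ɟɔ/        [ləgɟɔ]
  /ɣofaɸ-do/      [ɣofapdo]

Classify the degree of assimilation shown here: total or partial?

partial assimilation

The segment that alternates is /ʁ/, which surfaces as [ɢ] when adjacent to /c/.
The change fricative → stop matches the manner of the following /c/, identifying this as manner assimilation.
Place and voice are unchanged, so the assimilation is partial, not total.
The same holds elsewhere in the data: /ɣ/ → [g] before /ɟ/ (fricative → stop, matching a stop); /ɸ/ → [p] before /d/ (fricative → stop, matching a stop) — only manner changes, and always toward the following segment.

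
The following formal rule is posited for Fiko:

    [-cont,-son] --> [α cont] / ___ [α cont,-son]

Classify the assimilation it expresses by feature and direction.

regressive manner assimilation

The rule copies [cont] (continuancy) from the environment onto the target stops; since [±cont] encodes the stop/fricative manner contrast, the assimilating dimension is manner.
The conditioning segment sits to the right of the focus bar, meaning the trigger follows the segment that changes — regressive assimilation.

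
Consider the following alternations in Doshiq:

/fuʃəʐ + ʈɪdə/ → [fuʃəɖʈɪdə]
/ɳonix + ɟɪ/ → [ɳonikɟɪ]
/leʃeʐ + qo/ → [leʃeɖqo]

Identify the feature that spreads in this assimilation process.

manner

Comparing underlying and surface forms, /ʐ/ → [ɖ] is the alternation; the neighbouring /ʈ/ is constant.
The change fricative → stop matches the manner of the following /ʈ/, identifying this as manner assimilation.
The other alternating forms pattern the same way: /x/ → [k] before /ɟ/ (fricative → stop, matching a stop); /ʐ/ → [ɖ] before /q/ (fricative → stop, matching a stop) — only manner changes, and always toward the following segment.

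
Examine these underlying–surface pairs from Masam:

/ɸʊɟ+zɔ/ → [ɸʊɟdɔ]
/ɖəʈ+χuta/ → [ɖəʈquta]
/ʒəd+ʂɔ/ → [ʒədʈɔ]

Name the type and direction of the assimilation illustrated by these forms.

Comparing underlying and surface forms, /z/ → [d] is the alternation; the neighbouring /ɟ/ is constant.
The change fricative → stop matches the manner of the preceding /ɟ/, identifying this as manner assimilation.
Place and voice are unchanged, so the assimilation is partial, not total.
The same holds elsewhere in the data: /χ/ → [q] after /ʈ/ (fricative → stop, matching a stop); /ʂ/ → [ʈ] after /d/ (fricative → stop, matching a stop) — only manner changes, and always toward the preceding segment.
The trigger is the preceding segment, so the direction is progressive (perseverative).

progressive manner assimilation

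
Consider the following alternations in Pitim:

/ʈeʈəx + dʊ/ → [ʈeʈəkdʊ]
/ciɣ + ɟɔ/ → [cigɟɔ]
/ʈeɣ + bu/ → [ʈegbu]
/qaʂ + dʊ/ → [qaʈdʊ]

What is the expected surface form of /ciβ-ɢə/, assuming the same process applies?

The data show regressive manner assimilation: /x/ → [k] before /d/; /ɣ/ → [g] before /ɟ/; /ɣ/ → [g] before /b/; /ʂ/ → [ʈ] before /d/. In each pair only manner changes, matching the following consonant, while place and voice stay constant.
/β/ is a voiced bilabial fricative. The following trigger /ɢ/ is a stop, so /β/ must become a stop as well.
Changing only its manner to stop gives [b] — the voiced bilabial stop.

[cibɢə]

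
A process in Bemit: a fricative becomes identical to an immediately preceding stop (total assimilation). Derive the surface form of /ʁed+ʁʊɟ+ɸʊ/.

/ʁ/ is the segment targeted by the rule; it sits immediately after /d/, so it assimilates completely and surfaces as [d].
At the second juncture, /ɸ/ likewise becomes [ɟ] adjacent to /ɟ/.

[ʁeddʊɟɟʊ]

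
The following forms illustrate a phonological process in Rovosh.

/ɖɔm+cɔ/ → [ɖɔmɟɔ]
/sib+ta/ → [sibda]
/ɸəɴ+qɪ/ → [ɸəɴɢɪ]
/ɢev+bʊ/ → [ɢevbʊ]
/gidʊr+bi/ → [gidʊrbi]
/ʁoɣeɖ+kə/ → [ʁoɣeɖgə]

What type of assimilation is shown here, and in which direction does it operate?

progressive voicing assimilation

Underlying /c/ is realised as [ɟ] next to /m/; /m/ itself does not change.
/c/ is voiceless while /m/ is voiced; the output [ɟ] is voiced, matching the trigger — so the feature that spreads is voicing.
Place and manner are unchanged, so the assimilation is partial, not total.
Checking the remaining alternations: /t/ → [d] after /b/ (voiceless → voiced, matching voiced); /q/ → [ɢ] after /ɴ/ (voiceless → voiced, matching voiced); /k/ → [g] after /ɖ/ (voiceless → voiced, matching voiced) — only voicing changes, and always toward the preceding segment.
No alternation appears in [ɢevbʊ], [gidʊrbi]: there the adjacent consonants already agree in voicing (/b/ and /v/ are both voiced; /b/ and /r/ are both voiced), so these forms are consistent with the same rule.
Since the segment that changes follows the conditioning segment, the assimilation is progressive.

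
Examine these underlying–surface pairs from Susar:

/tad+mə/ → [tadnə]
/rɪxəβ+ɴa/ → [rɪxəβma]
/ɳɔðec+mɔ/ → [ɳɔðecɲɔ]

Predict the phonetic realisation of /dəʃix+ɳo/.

[dəʃixŋo]

The data show progressive place assimilation: /m/ → [n] after /d/; /ɴ/ → [m] after /β/; /m/ → [ɲ] after /c/. In each pair only place changes, matching the preceding consonant, while manner and voice stay constant.
/ɳ/ is a voiced retroflex nasal. The preceding trigger /x/ is velar, so /ɳ/ must become velar as well.
A voiced velar nasal is [ŋ], so the surface segment is [ŋ].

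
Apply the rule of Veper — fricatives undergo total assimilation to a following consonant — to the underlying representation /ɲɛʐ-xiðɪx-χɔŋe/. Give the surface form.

[ɲɛxxiðɪχχɔŋe]

/ʐ/ is the segment targeted by the rule; it sits immediately before /x/, so it assimilates completely and surfaces as [x].
At the second juncture, /x/ likewise becomes [χ] adjacent to /χ/.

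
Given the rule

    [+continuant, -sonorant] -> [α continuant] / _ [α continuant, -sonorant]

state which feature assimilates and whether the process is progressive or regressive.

regressive manner assimilation

The shared variable α links the value of [continuant] on the target to that of the neighbouring obstruent. [continuant] distinguishes stops from fricatives — a manner-of-articulation feature — so this is manner assimilation.
The conditioning segment sits to the right of the focus bar, meaning the trigger follows the segment that changes — regressive assimilation.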